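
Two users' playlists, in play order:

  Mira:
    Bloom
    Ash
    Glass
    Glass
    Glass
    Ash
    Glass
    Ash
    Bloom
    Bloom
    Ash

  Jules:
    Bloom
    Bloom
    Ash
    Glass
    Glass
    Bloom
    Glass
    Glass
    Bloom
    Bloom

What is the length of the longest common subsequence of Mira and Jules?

8

Pick Bloom at Mira[1]=Jules[2]; then Ash at Mira[2]=Jules[3]; then Glass at Mira[3]=Jules[4]; then Glass at Mira[4]=Jules[5]; then Glass at Mira[5]=Jules[7]; then Glass at Mira[7]=Jules[8]; then Bloom at Mira[9]=Jules[9]; then Bloom at Mira[10]=Jules[10]; all 8 songs appear in both, in order, and the DP table's final entry dp[11][10] is also 8, so no common subsequence is longer.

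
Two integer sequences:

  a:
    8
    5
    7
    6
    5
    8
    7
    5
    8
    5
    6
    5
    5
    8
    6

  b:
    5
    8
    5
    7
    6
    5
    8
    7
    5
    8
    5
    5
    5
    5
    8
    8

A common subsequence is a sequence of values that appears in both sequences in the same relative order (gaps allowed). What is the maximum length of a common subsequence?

Match 8 (a #1, b #2), then 5 (a #2, b #3), then 7 (a #3, b #4), then 6 (a #4, b #5), then 5 (a #5, b #6), then 8 (a #6, b #7), then 7 (a #7, b #8), then 5 (a #8, b #9), then 8 (a #9, b #10), then 5 (a #10, b #12), then 5 (a #12, b #13), then 5 (a #13, b #14), then 8 (a #14, b #16) — 13 values in the same relative order in both, and the DP table's final entry dp[15][16] is also 13, so no common subsequence is longer.

13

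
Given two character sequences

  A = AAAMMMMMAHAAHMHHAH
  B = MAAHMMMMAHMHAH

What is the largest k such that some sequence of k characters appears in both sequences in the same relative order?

Taking A (A #1, B #2), A (A #2, B #3), M (A #5, B #5), M (A #6, B #6), M (A #7, B #7), M (A #8, B #8), A (A #12, B #9), H (A #13, B #10), M (A #14, B #11), H (A #16, B #12), A (A #17, B #13), H (A #18, B #14) gives a common subsequence of length 12. Since dp[18][14] = 12, nothing longer is possible.

12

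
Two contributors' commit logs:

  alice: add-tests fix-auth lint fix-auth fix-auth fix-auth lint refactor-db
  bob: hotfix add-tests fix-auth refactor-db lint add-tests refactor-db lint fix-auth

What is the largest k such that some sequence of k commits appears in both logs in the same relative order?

4

Match add-tests at alice[1]=bob[2]; then fix-auth at alice[2]=bob[3]; then lint at alice[3]=bob[8]; then fix-auth at alice[6]=bob[9] — 4 commits in the same relative order in both. Since dp[8][9] = 4, nothing longer is possible.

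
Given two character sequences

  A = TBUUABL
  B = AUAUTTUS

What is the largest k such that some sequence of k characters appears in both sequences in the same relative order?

Taking T at A[1]=B[6], then U at A[3]=B[7] gives a common subsequence of length 2. Since dp[7][8] = 2, nothing longer is possible.

2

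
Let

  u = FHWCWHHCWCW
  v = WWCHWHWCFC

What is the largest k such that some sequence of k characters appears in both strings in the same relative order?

6

Let dp[i][j] be the LCS length of the first i characters of u and the first j characters of v. dp[i][j] = dp[i-1][j-1]+1 when the i-th and j-th characters match, else max(dp[i-1][j], dp[i][j-1]).
    ·  W  W  C  H  W  H  W  C  F  C
 ·  0  0  0  0  0  0  0  0  0  0  0
 F  0  0  0  0  0  0  0  0  0  1  1
 H  0  0  0  0  1  1  1  1  1  1  1
 W  0  1  1  1  1  2  2  2  2  2  2
 C  0  1  1  2  2  2  2  2  3  3  3
 W  0  1  2  2  2  3  3  3  3  3  3
 H  0  1  2  2  3  3  4  4  4  4  4
 H  0  1  2  2  3  3  4  4  4  4  4
 C  0  1  2  3  3  3  4  4  5  5  5
 W  0  1  2  3  3  4  4  5  5  5  5
 C  0  1  2  3  3  4  4  5  6  6  6
 W  0  1  2  3  3  4  4  5  6  6  6
dp[11][10] = 6. One LCS (by backtracking along matches): WCWHCC.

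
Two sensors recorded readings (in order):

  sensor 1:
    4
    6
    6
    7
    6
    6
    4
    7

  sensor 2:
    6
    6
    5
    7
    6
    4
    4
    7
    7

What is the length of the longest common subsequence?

Match 6 (sensor 1 #2, sensor 2 #1) → 6 (sensor 1 #3, sensor 2 #2) → 7 (sensor 1 #4, sensor 2 #4) → 6 (sensor 1 #5, sensor 2 #5) → 4 (sensor 1 #7, sensor 2 #7) → 7 (sensor 1 #8, sensor 2 #9) — 6 values in the same relative order in both. The LCS DP gives dp[8][9] = 6, so this is optimal.

6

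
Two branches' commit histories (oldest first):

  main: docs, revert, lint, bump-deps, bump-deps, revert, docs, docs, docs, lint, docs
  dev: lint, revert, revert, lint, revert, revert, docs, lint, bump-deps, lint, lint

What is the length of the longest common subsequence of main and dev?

5

One common subsequence of length 5: revert [2,3]; then lint [3,4]; then revert [6,6]; then docs [7,7]; then lint [10,11]. dp[11][11] = 5 confirms this is the maximum.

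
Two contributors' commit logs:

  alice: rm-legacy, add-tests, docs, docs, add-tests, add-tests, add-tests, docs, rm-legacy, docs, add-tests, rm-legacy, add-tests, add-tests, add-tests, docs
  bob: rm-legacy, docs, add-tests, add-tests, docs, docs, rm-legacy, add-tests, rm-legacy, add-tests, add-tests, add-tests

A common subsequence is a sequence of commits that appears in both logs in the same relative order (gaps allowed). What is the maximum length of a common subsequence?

Match rm-legacy (alice #1, bob #1), docs (alice #4, bob #2), add-tests (alice #5, bob #3), add-tests (alice #6, bob #4), docs (alice #8, bob #6), rm-legacy (alice #9, bob #7), add-tests (alice #11, bob #8), rm-legacy (alice #12, bob #9), add-tests (alice #13, bob #10), add-tests (alice #14, bob #11), add-tests (alice #15, bob #12) — 11 commits in the same relative order in both. dp[16][12] = 11 confirms this is the maximum.

11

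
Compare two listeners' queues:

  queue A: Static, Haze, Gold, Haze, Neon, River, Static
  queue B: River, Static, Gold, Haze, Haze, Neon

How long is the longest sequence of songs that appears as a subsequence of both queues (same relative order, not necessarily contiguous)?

4

Taking Static at queue A[1]=queue B[2], then Haze at queue A[2]=queue B[4], then Haze at queue A[4]=queue B[5], then Neon at queue A[5]=queue B[6] gives a common subsequence of length 4. The LCS DP gives dp[7][6] = 4, so this is optimal.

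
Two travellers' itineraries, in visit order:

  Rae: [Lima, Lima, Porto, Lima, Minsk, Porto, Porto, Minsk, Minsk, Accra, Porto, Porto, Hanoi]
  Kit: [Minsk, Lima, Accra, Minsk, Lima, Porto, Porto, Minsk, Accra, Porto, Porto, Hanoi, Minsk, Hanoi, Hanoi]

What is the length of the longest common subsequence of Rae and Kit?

9

One common subsequence of length 9: Lima at Rae[1]=Kit[2]; then Lima at Rae[4]=Kit[5]; then Porto at Rae[6]=Kit[6]; then Porto at Rae[7]=Kit[7]; then Minsk at Rae[9]=Kit[8]; then Accra at Rae[10]=Kit[9]; then Porto at Rae[11]=Kit[10]; then Porto at Rae[12]=Kit[11]; then Hanoi at Rae[13]=Kit[15]. Since dp[13][15] = 9, nothing longer is possible.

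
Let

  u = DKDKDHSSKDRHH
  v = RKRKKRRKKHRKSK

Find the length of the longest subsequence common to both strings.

5

Taking K (u #2, v #8), K (u #4, v #9), H (u #6, v #10), S (u #8, v #13), K (u #9, v #14) gives a common subsequence of length 5. dp[13][14] = 5 confirms this is the maximum.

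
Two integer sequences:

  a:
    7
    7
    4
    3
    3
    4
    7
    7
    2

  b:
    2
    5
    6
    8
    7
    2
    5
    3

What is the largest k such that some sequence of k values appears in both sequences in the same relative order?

Let dp[i][j] be the LCS length of the first i values of a and the first j values of b. dp[i][j] = dp[i-1][j-1]+1 when the i-th and j-th values match, else max(dp[i-1][j], dp[i][j-1]).
    ·  2  5  6  8  7  2  5  3
 ·  0  0  0  0  0  0  0  0  0
 7  0  0  0  0  0  1  1  1  1
 7  0  0  0  0  0  1  1  1  1
 4  0  0  0  0  0  1  1  1  1
 3  0  0  0  0  0  1  1  1  2
 3  0  0  0  0  0  1  1  1  2
 4  0  0  0  0  0  1  1  1  2
 7  0  0  0  0  0  1  1  1  2
 7  0  0  0  0  0  1  1  1  2
 2  0  1  1  1  1  1  2  2  2
dp[9][8] = 2. One LCS (by backtracking along matches): 7, 3.

2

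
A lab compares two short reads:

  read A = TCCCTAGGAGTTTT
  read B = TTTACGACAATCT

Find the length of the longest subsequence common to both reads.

Pick T (read A #1, read B #3), then C (read A #2, read B #5), then C (read A #4, read B #8), then A (read A #6, read B #9), then A (read A #9, read B #10), then T (read A #11, read B #11), then T (read A #14, read B #13); all 7 bases appear in both, in order. The LCS DP gives dp[14][13] = 7, so this is optimal.

7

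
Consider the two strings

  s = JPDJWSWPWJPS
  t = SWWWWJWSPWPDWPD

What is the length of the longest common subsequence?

Match J (s #4, t #6); then W (s #5, t #7); then S (s #6, t #8); then W (s #7, t #10); then P (s #8, t #11); then W (s #9, t #13); then P (s #11, t #14) — 7 characters in the same relative order in both. Since dp[12][15] = 7, nothing longer is possible.

7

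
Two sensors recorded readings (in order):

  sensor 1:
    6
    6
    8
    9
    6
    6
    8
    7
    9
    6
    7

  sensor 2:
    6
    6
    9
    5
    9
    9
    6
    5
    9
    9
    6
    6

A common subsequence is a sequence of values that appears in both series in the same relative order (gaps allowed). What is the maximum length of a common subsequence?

Taking 6 (sensor 1 #1, sensor 2 #1) → 6 (sensor 1 #2, sensor 2 #2) → 9 (sensor 1 #4, sensor 2 #6) → 6 (sensor 1 #5, sensor 2 #7) → 6 (sensor 1 #6, sensor 2 #11) → 6 (sensor 1 #10, sensor 2 #12) gives a common subsequence of length 6. The LCS DP gives dp[11][12] = 6, so this is optimal.

6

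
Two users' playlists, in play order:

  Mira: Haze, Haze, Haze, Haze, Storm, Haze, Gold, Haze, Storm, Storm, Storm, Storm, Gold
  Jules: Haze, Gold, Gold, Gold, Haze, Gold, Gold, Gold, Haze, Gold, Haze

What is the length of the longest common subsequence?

5

One common subsequence of length 5: Haze at Mira[1]=Jules[1], then Haze at Mira[2]=Jules[5], then Haze at Mira[6]=Jules[9], then Gold at Mira[7]=Jules[10], then Haze at Mira[8]=Jules[11]. Since dp[13][11] = 5, nothing longer is possible.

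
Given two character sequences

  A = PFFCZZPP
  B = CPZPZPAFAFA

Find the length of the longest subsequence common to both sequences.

One common subsequence of length 4: P (A #1, B #2), Z (A #5, B #3), Z (A #6, B #5), P (A #7, B #6). The LCS DP gives dp[8][11] = 4, so this is optimal.

4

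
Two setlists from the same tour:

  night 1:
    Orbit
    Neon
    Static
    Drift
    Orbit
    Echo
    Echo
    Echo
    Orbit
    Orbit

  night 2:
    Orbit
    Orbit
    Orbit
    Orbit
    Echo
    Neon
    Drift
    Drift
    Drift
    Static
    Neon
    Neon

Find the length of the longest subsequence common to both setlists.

Pick Orbit (night 1 #1, night 2 #1), then Orbit (night 1 #5, night 2 #2), then Orbit (night 1 #9, night 2 #3), then Orbit (night 1 #10, night 2 #4); all 4 songs appear in both, in order, and the DP table's final entry dp[10][12] is also 4, so no common subsequence is longer.

4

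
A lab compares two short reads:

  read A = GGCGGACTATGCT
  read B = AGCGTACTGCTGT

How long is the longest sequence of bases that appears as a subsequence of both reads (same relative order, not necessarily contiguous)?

Match G (read A #2, read B #2), then C (read A #3, read B #3), then G (read A #4, read B #4), then A (read A #6, read B #6), then C (read A #7, read B #7), then T (read A #8, read B #8), then T (read A #10, read B #11), then G (read A #11, read B #12), then T (read A #13, read B #13) — 9 bases in the same relative order in both. The LCS DP gives dp[13][13] = 9, so this is optimal.

9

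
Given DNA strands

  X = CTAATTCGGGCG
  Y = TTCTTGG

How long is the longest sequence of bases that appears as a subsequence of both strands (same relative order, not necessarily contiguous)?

5

Match C [1,3], T [5,4], T [6,5], G [10,6], G [12,7] — 5 bases in the same relative order in both. The LCS DP gives dp[12][7] = 5, so this is optimal.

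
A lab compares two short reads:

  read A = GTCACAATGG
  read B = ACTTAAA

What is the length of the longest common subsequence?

One common subsequence of length 4: T at read A[2]=read B[4], then A at read A[4]=read B[5], then A at read A[6]=read B[6], then A at read A[7]=read B[7]. The LCS DP gives dp[10][7] = 4, so this is optimal.

4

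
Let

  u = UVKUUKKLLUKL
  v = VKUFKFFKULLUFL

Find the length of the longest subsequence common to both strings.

9

Pick V [2,1] → K [3,2] → U [4,3] → K [6,5] → K [7,8] → L [8,10] → L [9,11] → U [10,12] → L [12,14]; all 9 characters appear in both, in order. Since dp[12][14] = 9, nothing longer is possible.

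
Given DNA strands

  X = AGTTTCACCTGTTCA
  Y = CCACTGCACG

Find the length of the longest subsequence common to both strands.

Taking C [6,2] → A [7,3] → C [9,4] → T [10,5] → G [11,6] → C [14,7] → A [15,8] gives a common subsequence of length 7. Since dp[15][10] = 7, nothing longer is possible.

7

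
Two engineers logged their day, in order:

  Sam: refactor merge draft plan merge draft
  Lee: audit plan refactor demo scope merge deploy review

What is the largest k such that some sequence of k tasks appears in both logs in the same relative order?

2

Pick refactor (Sam #1, Lee #3), then merge (Sam #2, Lee #6); all 2 tasks appear in both, in order. dp[6][8] = 2 confirms this is the maximum.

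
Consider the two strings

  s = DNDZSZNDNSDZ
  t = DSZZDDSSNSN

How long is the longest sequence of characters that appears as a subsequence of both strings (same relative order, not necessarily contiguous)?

6

Let dp[i][j] be the LCS length of the first i characters of s and the first j characters of t. dp[i][j] = dp[i-1][j-1]+1 when the i-th and j-th characters match, else max(dp[i-1][j], dp[i][j-1]).
    ·  D  S  Z  Z  D  D  S  S  N  S  N
 ·  0  0  0  0  0  0  0  0  0  0  0  0
 D  0  1  1  1  1  1  1  1  1  1  1  1
 N  0  1  1  1  1  1  1  1  1  2  2  2
 D  0  1  1  1  1  2  2  2  2  2  2  2
 Z  0  1  1  2  2  2  2  2  2  2  2  2
 S  0  1  2  2  2  2  2  3  3  3  3  3
 Z  0  1  2  3  3  3  3  3  3  3  3  3
 N  0  1  2  3  3  3  3  3  3  4  4  4
 D  0  1  2  3  3  4  4  4  4  4  4  4
 N  0  1  2  3  3  4  4  4  4  5  5  5
 S  0  1  2  3  3  4  4  5  5  5  6  6
 D  0  1  2  3  3  4  5  5  5  5  6  6
 Z  0  1  2  3  4  4  5  5  5  5  6  6
dp[12][11] = 6. One LCS (by backtracking along matches): DZZDNS.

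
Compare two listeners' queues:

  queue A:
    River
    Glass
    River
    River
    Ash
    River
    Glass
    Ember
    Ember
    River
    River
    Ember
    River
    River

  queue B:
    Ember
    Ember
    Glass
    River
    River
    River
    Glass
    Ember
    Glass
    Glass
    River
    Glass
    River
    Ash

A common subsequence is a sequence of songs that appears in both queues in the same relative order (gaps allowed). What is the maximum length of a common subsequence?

Taking Glass at queue A[2]=queue B[3] → River at queue A[3]=queue B[4] → River at queue A[4]=queue B[5] → River at queue A[6]=queue B[6] → Glass at queue A[7]=queue B[7] → Ember at queue A[8]=queue B[8] → River at queue A[10]=queue B[11] → River at queue A[11]=queue B[13] gives a common subsequence of length 8. The LCS DP gives dp[14][14] = 8, so this is optimal.

8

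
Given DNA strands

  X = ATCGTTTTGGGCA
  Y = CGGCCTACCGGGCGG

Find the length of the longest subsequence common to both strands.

7

Taking C [3,1] → G [4,3] → T [5,6] → G [9,10] → G [10,11] → G [11,12] → C [12,13] gives a common subsequence of length 7, and the DP table's final entry dp[13][15] is also 7, so no common subsequence is longer.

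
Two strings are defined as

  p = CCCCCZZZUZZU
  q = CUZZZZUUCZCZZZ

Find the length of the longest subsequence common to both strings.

7

Pick C at p[1]=q[1], Z at p[6]=q[4], Z at p[7]=q[5], Z at p[8]=q[6], U at p[9]=q[8], Z at p[10]=q[13], Z at p[11]=q[14]; all 7 characters appear in both, in order. dp[12][14] = 7 confirms this is the maximum.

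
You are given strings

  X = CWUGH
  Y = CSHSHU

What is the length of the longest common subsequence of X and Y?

Let dp[i][j] be the LCS length of the first i characters of X and the first j characters of Y. dp[i][j] = dp[i-1][j-1]+1 when the i-th and j-th characters match, else max(dp[i-1][j], dp[i][j-1]).
    ·  C  S  H  S  H  U
 ·  0  0  0  0  0  0  0
 C  0  1  1  1  1  1  1
 W  0  1  1  1  1  1  1
 U  0  1  1  1  1  1  2
 G  0  1  1  1  1  1  2
 H  0  1  1  2  2  2  2
dp[5][6] = 2. One LCS (by backtracking along matches): CU.

2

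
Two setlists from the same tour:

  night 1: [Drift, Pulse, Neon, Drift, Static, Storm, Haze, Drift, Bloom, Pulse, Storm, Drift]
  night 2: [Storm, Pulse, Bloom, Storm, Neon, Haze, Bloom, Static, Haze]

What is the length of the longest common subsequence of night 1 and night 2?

4

Taking Pulse at night 1[2]=night 2[2], Neon at night 1[3]=night 2[5], Static at night 1[5]=night 2[8], Haze at night 1[7]=night 2[9] gives a common subsequence of length 4. dp[12][9] = 4 confirms this is the maximum.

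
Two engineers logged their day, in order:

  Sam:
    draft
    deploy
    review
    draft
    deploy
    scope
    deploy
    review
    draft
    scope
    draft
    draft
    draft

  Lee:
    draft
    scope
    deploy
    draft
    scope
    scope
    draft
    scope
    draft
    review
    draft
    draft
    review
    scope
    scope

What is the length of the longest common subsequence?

One common subsequence of length 9: draft [1,1]; then deploy [2,3]; then draft [4,4]; then scope [6,6]; then draft [9,7]; then scope [10,8]; then draft [11,9]; then draft [12,11]; then draft [13,12]. Since dp[13][15] = 9, nothing longer is possible.

9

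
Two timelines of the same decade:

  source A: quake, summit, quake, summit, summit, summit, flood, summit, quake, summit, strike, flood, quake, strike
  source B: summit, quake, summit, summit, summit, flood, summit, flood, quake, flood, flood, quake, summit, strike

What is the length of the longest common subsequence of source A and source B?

Match summit at source A[2]=source B[1] → quake at source A[3]=source B[2] → summit at source A[4]=source B[3] → summit at source A[5]=source B[4] → summit at source A[6]=source B[5] → flood at source A[7]=source B[6] → summit at source A[8]=source B[7] → quake at source A[9]=source B[9] → flood at source A[12]=source B[11] → quake at source A[13]=source B[12] → strike at source A[14]=source B[14] — 11 events in the same relative order in both. Since dp[14][14] = 11, nothing longer is possible.

11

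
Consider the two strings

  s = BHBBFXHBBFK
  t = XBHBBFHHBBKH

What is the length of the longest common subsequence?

9

Let dp[i][j] be the LCS length of the first i characters of s and the first j characters of t. dp[i][j] = dp[i-1][j-1]+1 when the i-th and j-th characters match, else max(dp[i-1][j], dp[i][j-1]).
    ·  X  B  H  B  B  F  H  H  B  B  K  H
 ·  0  0  0  0  0  0  0  0  0  0  0  0  0
 B  0  0  1  1  1  1  1  1  1  1  1  1  1
 H  0  0  1  2  2  2  2  2  2  2  2  2  2
 B  0  0  1  2  3  3  3  3  3  3  3  3  3
 B  0  0  1  2  3  4  4  4  4  4  4  4  4
 F  0  0  1  2  3  4  5  5  5  5  5  5  5
 X  0  1  1  2  3  4  5  5  5  5  5  5  5
 H  0  1  1  2  3  4  5  6  6  6  6  6  6
 B  0  1  2  2  3  4  5  6  6  7  7  7  7
 B  0  1  2  2  3  4  5  6  6  7  8  8  8
 F  0  1  2  2  3  4  5  6  6  7  8  8  8
 K  0  1  2  2  3  4  5  6  6  7  8  9  9
dp[11][12] = 9. One LCS (by backtracking along matches): BHBBFHBBK.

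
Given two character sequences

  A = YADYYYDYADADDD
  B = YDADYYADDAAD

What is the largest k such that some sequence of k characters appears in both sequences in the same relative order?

Pick Y [1,1]; then A [2,3]; then D [3,4]; then Y [4,5]; then Y [5,6]; then D [7,9]; then A [9,10]; then A [11,11]; then D [14,12]; all 9 characters appear in both, in order. dp[14][12] = 9 confirms this is the maximum.

9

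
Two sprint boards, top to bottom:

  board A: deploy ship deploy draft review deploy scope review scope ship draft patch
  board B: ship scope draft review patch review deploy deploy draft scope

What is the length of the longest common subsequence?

Taking ship (board A #2, board B #1); then draft (board A #4, board B #3); then review (board A #5, board B #6); then deploy (board A #6, board B #8); then scope (board A #9, board B #10) gives a common subsequence of length 5. The LCS DP gives dp[12][10] = 5, so this is optimal.

5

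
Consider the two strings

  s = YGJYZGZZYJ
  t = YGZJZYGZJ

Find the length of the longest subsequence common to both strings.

Taking Y at s[1]=t[1]; then G at s[2]=t[2]; then J at s[3]=t[4]; then Y at s[4]=t[6]; then G at s[6]=t[7]; then Z at s[8]=t[8]; then J at s[10]=t[9] gives a common subsequence of length 7. The LCS DP gives dp[10][9] = 7, so this is optimal.

7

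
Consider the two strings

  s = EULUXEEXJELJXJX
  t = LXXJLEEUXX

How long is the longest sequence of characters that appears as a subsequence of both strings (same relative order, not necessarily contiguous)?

7

One common subsequence of length 7: L [3,1] → X [5,2] → X [8,3] → J [9,4] → E [10,7] → X [13,9] → X [15,10]. Since dp[15][10] = 7, nothing longer is possible.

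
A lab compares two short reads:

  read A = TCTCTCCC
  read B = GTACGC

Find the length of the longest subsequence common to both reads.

Let dp[i][j] be the LCS length of the first i bases of read A and the first j bases of read B. dp[i][j] = dp[i-1][j-1]+1 when the i-th and j-th bases match, else max(dp[i-1][j], dp[i][j-1]).
    ·  G  T  A  C  G  C
 ·  0  0  0  0  0  0  0
 T  0  0  1  1  1  1  1
 C  0  0  1  1  2  2  2
 T  0  0  1  1  2  2  2
 C  0  0  1  1  2  2  3
 T  0  0  1  1  2  2  3
 C  0  0  1  1  2  2  3
 C  0  0  1  1  2  2  3
 C  0  0  1  1  2  2  3
dp[8][6] = 3. One LCS (by backtracking along matches): TCC.

3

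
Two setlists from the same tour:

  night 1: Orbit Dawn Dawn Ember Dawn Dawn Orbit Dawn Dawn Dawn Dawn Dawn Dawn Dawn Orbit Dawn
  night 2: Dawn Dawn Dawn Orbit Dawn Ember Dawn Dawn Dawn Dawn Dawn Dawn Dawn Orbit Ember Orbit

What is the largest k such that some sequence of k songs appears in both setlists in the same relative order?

One common subsequence of length 12: Dawn at night 1[2]=night 2[1] → Dawn at night 1[3]=night 2[2] → Dawn at night 1[5]=night 2[3] → Dawn at night 1[6]=night 2[5] → Dawn at night 1[8]=night 2[7] → Dawn at night 1[9]=night 2[8] → Dawn at night 1[10]=night 2[9] → Dawn at night 1[11]=night 2[10] → Dawn at night 1[12]=night 2[11] → Dawn at night 1[13]=night 2[12] → Dawn at night 1[14]=night 2[13] → Orbit at night 1[15]=night 2[16]. The LCS DP gives dp[16][16] = 12, so this is optimal.

12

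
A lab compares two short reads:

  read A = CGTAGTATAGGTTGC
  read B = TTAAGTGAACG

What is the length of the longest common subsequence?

One common subsequence of length 8: T (read A #3, read B #1), T (read A #6, read B #2), A (read A #7, read B #3), A (read A #9, read B #4), G (read A #11, read B #5), T (read A #13, read B #6), G (read A #14, read B #7), C (read A #15, read B #10). dp[15][11] = 8 confirms this is the maximum.

8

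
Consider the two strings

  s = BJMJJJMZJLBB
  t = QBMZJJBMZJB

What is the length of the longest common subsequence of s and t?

8

Pick B (s #1, t #2), then M (s #3, t #3), then J (s #4, t #5), then J (s #5, t #6), then M (s #7, t #8), then Z (s #8, t #9), then J (s #9, t #10), then B (s #12, t #11); all 8 characters appear in both, in order. The LCS DP gives dp[12][11] = 8, so this is optimal.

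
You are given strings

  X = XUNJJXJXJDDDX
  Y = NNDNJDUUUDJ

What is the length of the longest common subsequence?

Match N (X #3, Y #4), then J (X #9, Y #5), then D (X #10, Y #6), then D (X #11, Y #10) — 4 characters in the same relative order in both, and the DP table's final entry dp[13][11] is also 4, so no common subsequence is longer.

4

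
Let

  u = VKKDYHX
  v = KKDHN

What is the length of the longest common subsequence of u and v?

4

Let dp[i][j] be the LCS length of the first i characters of u and the first j characters of v. dp[i][j] = dp[i-1][j-1]+1 when the i-th and j-th characters match, else max(dp[i-1][j], dp[i][j-1]).
    ·  K  K  D  H  N
 ·  0  0  0  0  0  0
 V  0  0  0  0  0  0
 K  0  1  1  1  1  1
 K  0  1  2  2  2  2
 D  0  1  2  3  3  3
 Y  0  1  2  3  3  3
 H  0  1  2  3  4  4
 X  0  1  2  3  4  4
dp[7][5] = 4. One LCS (by backtracking along matches): KKDH.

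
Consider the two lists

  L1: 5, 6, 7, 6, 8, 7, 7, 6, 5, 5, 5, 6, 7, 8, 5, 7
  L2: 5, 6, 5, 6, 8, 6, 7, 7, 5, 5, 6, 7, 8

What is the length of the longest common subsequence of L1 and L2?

One common subsequence of length 11: 5 [1,1]; then 6 [2,2]; then 6 [4,4]; then 8 [5,5]; then 7 [6,7]; then 7 [7,8]; then 5 [10,9]; then 5 [11,10]; then 6 [12,11]; then 7 [13,12]; then 8 [14,13]. The LCS DP gives dp[16][13] = 11, so this is optimal.

11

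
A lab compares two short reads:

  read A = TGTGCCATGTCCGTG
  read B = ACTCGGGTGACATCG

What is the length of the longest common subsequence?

One common subsequence of length 9: T [1,3] → G [2,7] → T [3,8] → G [4,9] → C [6,11] → A [7,12] → T [10,13] → C [12,14] → G [15,15]. Since dp[15][15] = 9, nothing longer is possible.

9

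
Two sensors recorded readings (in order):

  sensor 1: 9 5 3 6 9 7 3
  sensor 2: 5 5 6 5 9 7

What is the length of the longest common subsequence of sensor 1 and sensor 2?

4

Pick 5 [2,2], 6 [4,3], 9 [5,5], 7 [6,6]; all 4 values appear in both, in order, and the DP table's final entry dp[7][6] is also 4, so no common subsequence is longer.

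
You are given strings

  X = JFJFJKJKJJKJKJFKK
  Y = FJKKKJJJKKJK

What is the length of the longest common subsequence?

Match F [2,1], J [3,2], K [6,5], J [7,6], J [9,7], J [10,8], K [11,9], K [13,10], J [14,11], K [17,12] — 10 characters in the same relative order in both. dp[17][12] = 10 confirms this is the maximum.

10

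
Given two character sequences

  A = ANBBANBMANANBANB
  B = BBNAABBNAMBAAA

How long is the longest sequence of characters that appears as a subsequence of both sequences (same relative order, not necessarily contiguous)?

8

One common subsequence of length 8: A (A #1, B #5); then B (A #3, B #6); then B (A #4, B #7); then A (A #5, B #9); then B (A #7, B #11); then A (A #9, B #12); then A (A #11, B #13); then A (A #14, B #14). Since dp[16][14] = 8, nothing longer is possible.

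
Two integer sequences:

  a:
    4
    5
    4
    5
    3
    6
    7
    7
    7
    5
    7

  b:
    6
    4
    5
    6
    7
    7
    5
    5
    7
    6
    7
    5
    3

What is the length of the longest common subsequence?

One common subsequence of length 7: 4 (a #3, b #2) → 5 (a #4, b #3) → 6 (a #6, b #4) → 7 (a #7, b #6) → 7 (a #8, b #9) → 7 (a #9, b #11) → 5 (a #10, b #12), and the DP table's final entry dp[11][13] is also 7, so no common subsequence is longer.

7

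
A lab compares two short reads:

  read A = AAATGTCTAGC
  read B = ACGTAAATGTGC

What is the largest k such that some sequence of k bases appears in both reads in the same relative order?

8

Taking A at read A[1]=read B[5]; then A at read A[2]=read B[6]; then A at read A[3]=read B[7]; then T at read A[4]=read B[8]; then G at read A[5]=read B[9]; then T at read A[8]=read B[10]; then G at read A[10]=read B[11]; then C at read A[11]=read B[12] gives a common subsequence of length 8. dp[11][12] = 8 confirms this is the maximum.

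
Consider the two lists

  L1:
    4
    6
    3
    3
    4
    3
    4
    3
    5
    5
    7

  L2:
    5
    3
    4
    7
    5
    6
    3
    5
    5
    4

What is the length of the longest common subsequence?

5

Pick 4 [1,3], 6 [2,6], 3 [8,7], 5 [9,8], 5 [10,9]; all 5 values appear in both, in order, and the DP table's final entry dp[11][10] is also 5, so no common subsequence is longer.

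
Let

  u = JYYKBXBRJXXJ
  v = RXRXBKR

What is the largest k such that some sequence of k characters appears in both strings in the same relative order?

3

Let dp[i][j] be the LCS length of the first i characters of u and the first j characters of v. dp[i][j] = dp[i-1][j-1]+1 when the i-th and j-th characters match, else max(dp[i-1][j], dp[i][j-1]).
    ·  R  X  R  X  B  K  R
 ·  0  0  0  0  0  0  0  0
 J  0  0  0  0  0  0  0  0
 Y  0  0  0  0  0  0  0  0
 Y  0  0  0  0  0  0  0  0
 K  0  0  0  0  0  0  1  1
 B  0  0  0  0  0  1  1  1
 X  0  0  1  1  1  1  1  1
 B  0  0  1  1  1  2  2  2
 R  0  1  1  2  2  2  2  3
 J  0  1  1  2  2  2  2  3
 X  0  1  2  2  3  3  3  3
 X  0  1  2  2  3  3  3  3
 J  0  1  2  2  3  3  3  3
dp[12][7] = 3. One LCS (by backtracking along matches): XBR.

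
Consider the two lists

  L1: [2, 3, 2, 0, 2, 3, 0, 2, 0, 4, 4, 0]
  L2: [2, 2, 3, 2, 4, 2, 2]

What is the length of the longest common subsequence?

Let dp[i][j] be the LCS length of the first i values of L1 and the first j values of L2. dp[i][j] = dp[i-1][j-1]+1 when the i-th and j-th values match, else max(dp[i-1][j], dp[i][j-1]).
    ·  2  2  3  2  4  2  2
 ·  0  0  0  0  0  0  0  0
 2  0  1  1  1  1  1  1  1
 3  0  1  1  2  2  2  2  2
 2  0  1  2  2  3  3  3  3
 0  0  1  2  2  3  3  3  3
 2  0  1  2  2  3  3  4  4
 3  0  1  2  3  3  3  4  4
 0  0  1  2  3  3  3  4  4
 2  0  1  2  3  4  4  4  5
 0  0  1  2  3  4  4  4  5
 4  0  1  2  3  4  5  5  5
 4  0  1  2  3  4  5  5  5
 0  0  1  2  3  4  5  5  5
dp[12][7] = 5. One LCS (by backtracking along matches): 2, 3, 2, 2, 2.

5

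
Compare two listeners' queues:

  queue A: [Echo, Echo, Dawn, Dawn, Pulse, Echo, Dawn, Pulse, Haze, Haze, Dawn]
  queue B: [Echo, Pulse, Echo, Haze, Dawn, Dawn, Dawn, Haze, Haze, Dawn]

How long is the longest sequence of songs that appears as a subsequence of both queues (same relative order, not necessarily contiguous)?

8

Pick Echo (queue A #1, queue B #1) → Echo (queue A #2, queue B #3) → Dawn (queue A #3, queue B #5) → Dawn (queue A #4, queue B #6) → Dawn (queue A #7, queue B #7) → Haze (queue A #9, queue B #8) → Haze (queue A #10, queue B #9) → Dawn (queue A #11, queue B #10); all 8 songs appear in both, in order. Since dp[11][10] = 8, nothing longer is possible.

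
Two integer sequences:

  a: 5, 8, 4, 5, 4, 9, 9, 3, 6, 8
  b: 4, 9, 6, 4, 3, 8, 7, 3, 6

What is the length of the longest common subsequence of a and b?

4

Let dp[i][j] be the LCS length of the first i values of a and the first j values of b. dp[i][j] = dp[i-1][j-1]+1 when the i-th and j-th values match, else max(dp[i-1][j], dp[i][j-1]).
    ·  4  9  6  4  3  8  7  3  6
 ·  0  0  0  0  0  0  0  0  0  0
 5  0  0  0  0  0  0  0  0  0  0
 8  0  0  0  0  0  0  1  1  1  1
 4  0  1  1  1  1  1  1  1  1  1
 5  0  1  1  1  1  1  1  1  1  1
 4  0  1  1  1  2  2  2  2  2  2
 9  0  1  2  2  2  2  2  2  2  2
 9  0  1  2  2  2  2  2  2  2  2
 3  0  1  2  2  2  3  3  3  3  3
 6  0  1  2  3  3  3  3  3  3  4
 8  0  1  2  3  3  3  4  4  4  4
dp[10][9] = 4. One LCS (by backtracking along matches): 4, 4, 3, 6.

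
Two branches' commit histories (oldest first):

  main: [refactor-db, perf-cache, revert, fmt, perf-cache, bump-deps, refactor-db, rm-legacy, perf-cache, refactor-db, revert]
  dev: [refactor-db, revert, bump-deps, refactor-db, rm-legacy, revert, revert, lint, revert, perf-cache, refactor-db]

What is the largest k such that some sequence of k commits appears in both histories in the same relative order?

Pick refactor-db (main #1, dev #1) → revert (main #3, dev #2) → bump-deps (main #6, dev #3) → refactor-db (main #7, dev #4) → rm-legacy (main #8, dev #5) → perf-cache (main #9, dev #10) → refactor-db (main #10, dev #11); all 7 commits appear in both, in order. dp[11][11] = 7 confirms this is the maximum.

7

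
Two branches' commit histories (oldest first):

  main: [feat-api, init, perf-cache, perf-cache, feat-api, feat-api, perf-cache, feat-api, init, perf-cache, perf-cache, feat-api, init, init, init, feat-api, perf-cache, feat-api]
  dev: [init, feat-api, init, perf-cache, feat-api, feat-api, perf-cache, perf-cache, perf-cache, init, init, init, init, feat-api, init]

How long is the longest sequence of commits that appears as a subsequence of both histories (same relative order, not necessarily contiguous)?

One common subsequence of length 12: feat-api (main #1, dev #2); then init (main #2, dev #3); then perf-cache (main #4, dev #4); then feat-api (main #5, dev #5); then feat-api (main #6, dev #6); then perf-cache (main #7, dev #7); then perf-cache (main #10, dev #8); then perf-cache (main #11, dev #9); then init (main #13, dev #11); then init (main #14, dev #12); then init (main #15, dev #13); then feat-api (main #16, dev #14). dp[18][15] = 12 confirms this is the maximum.

12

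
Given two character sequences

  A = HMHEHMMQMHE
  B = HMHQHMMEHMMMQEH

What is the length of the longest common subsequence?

Match H [1,1]; then M [2,2]; then H [3,5]; then E [4,8]; then H [5,9]; then M [6,11]; then M [7,12]; then Q [8,13]; then H [10,15] — 9 characters in the same relative order in both. Since dp[11][15] = 9, nothing longer is possible.

9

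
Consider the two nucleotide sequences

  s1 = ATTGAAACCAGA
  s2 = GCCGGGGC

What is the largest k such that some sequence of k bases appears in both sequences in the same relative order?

Match G at s1[4]=s2[1] → C at s1[8]=s2[2] → C at s1[9]=s2[3] → G at s1[11]=s2[7] — 4 bases in the same relative order in both. Since dp[12][8] = 4, nothing longer is possible.

4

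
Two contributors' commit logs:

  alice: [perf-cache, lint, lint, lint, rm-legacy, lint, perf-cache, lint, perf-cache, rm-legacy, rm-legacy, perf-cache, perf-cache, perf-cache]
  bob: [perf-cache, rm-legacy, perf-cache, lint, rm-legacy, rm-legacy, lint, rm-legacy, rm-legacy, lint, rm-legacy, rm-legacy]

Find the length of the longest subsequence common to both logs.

7

Pick perf-cache (alice #1, bob #3) → lint (alice #2, bob #4) → lint (alice #3, bob #7) → rm-legacy (alice #5, bob #9) → lint (alice #8, bob #10) → rm-legacy (alice #10, bob #11) → rm-legacy (alice #11, bob #12); all 7 commits appear in both, in order, and the DP table's final entry dp[14][12] is also 7, so no common subsequence is longer.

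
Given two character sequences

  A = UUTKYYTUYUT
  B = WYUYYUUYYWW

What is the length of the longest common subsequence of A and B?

5

Let dp[i][j] be the LCS length of the first i characters of A and the first j characters of B. dp[i][j] = dp[i-1][j-1]+1 when the i-th and j-th characters match, else max(dp[i-1][j], dp[i][j-1]).
    ·  W  Y  U  Y  Y  U  U  Y  Y  W  W
 ·  0  0  0  0  0  0  0  0  0  0  0  0
 U  0  0  0  1  1  1  1  1  1  1  1  1
 U  0  0  0  1  1  1  2  2  2  2  2  2
 T  0  0  0  1  1  1  2  2  2  2  2  2
 K  0  0  0  1  1  1  2  2  2  2  2  2
 Y  0  0  1  1  2  2  2  2  3  3  3  3
 Y  0  0  1  1  2  3  3  3  3  4  4  4
 T  0  0  1  1  2  3  3  3  3  4  4  4
 U  0  0  1  2  2  3  4  4  4  4  4  4
 Y  0  0  1  2  3  3  4  4  5  5  5  5
 U  0  0  1  2  3  3  4  5  5  5  5  5
 T  0  0  1  2  3  3  4  5  5  5  5  5
dp[11][11] = 5. One LCS (by backtracking along matches): UYYUY.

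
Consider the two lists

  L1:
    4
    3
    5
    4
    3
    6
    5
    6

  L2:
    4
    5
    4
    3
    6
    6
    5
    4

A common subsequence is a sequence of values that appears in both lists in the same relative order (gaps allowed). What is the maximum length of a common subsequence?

6

One common subsequence of length 6: 4 at L1[1]=L2[1]; then 5 at L1[3]=L2[2]; then 4 at L1[4]=L2[3]; then 3 at L1[5]=L2[4]; then 6 at L1[6]=L2[6]; then 5 at L1[7]=L2[7]. Since dp[8][8] = 6, nothing longer is possible.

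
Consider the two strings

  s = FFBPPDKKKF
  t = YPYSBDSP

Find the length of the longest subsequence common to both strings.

Match B [3,5], P [5,8] — 2 characters in the same relative order in both. Since dp[10][8] = 2, nothing longer is possible.

2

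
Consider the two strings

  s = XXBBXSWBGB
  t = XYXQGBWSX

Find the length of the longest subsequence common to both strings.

4

Match X [1,1]; then X [2,3]; then B [3,6]; then X [5,9] — 4 characters in the same relative order in both. Since dp[10][9] = 4, nothing longer is possible.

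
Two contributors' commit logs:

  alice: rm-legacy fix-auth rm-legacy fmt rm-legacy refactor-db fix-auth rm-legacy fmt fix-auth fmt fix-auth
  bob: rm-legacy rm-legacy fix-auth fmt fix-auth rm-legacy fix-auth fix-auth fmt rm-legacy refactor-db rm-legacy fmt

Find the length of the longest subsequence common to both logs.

Pick rm-legacy (alice #1, bob #2) → fix-auth (alice #2, bob #5) → rm-legacy (alice #3, bob #6) → fmt (alice #4, bob #9) → rm-legacy (alice #5, bob #10) → refactor-db (alice #6, bob #11) → rm-legacy (alice #8, bob #12) → fmt (alice #11, bob #13); all 8 commits appear in both, in order. Since dp[12][13] = 8, nothing longer is possible.

8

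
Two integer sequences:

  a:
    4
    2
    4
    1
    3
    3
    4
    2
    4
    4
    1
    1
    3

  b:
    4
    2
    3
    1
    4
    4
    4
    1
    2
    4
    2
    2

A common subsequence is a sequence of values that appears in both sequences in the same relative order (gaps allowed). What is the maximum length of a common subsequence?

7

Match 4 [1,1] → 2 [2,2] → 1 [4,4] → 4 [7,5] → 4 [9,6] → 4 [10,7] → 1 [11,8] — 7 values in the same relative order in both. The LCS DP gives dp[13][12] = 7, so this is optimal.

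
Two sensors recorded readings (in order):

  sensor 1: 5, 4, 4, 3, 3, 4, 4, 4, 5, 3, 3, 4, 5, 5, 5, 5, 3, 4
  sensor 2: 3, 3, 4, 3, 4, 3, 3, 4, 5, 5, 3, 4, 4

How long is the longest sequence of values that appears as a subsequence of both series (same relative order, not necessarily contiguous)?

11

Taking 3 at sensor 1[4]=sensor 2[1], 3 at sensor 1[5]=sensor 2[2], 4 at sensor 1[6]=sensor 2[3], 4 at sensor 1[8]=sensor 2[5], 3 at sensor 1[10]=sensor 2[6], 3 at sensor 1[11]=sensor 2[7], 4 at sensor 1[12]=sensor 2[8], 5 at sensor 1[15]=sensor 2[9], 5 at sensor 1[16]=sensor 2[10], 3 at sensor 1[17]=sensor 2[11], 4 at sensor 1[18]=sensor 2[13] gives a common subsequence of length 11. The LCS DP gives dp[18][13] = 11, so this is optimal.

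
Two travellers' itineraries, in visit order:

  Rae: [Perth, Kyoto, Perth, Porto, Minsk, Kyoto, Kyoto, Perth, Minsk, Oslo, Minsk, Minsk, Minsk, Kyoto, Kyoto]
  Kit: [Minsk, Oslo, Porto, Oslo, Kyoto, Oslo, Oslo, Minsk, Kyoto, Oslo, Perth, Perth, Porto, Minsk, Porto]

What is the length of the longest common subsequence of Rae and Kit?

Pick Kyoto [2,5]; then Minsk [5,8]; then Kyoto [6,9]; then Perth [8,12]; then Minsk [9,14]; all 5 stops appear in both, in order. Since dp[15][15] = 5, nothing longer is possible.

5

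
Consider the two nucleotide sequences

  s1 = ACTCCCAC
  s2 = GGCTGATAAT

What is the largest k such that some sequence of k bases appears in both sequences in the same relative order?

3

One common subsequence of length 3: A [1,6]; then T [3,7]; then A [7,9]. dp[8][10] = 3 confirms this is the maximum.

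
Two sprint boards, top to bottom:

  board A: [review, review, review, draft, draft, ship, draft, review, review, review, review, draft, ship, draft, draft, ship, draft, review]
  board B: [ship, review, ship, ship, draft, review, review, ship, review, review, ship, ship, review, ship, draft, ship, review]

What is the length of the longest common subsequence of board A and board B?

Pick review [1,2], then review [2,6], then review [3,7], then ship [6,8], then review [8,9], then review [9,10], then review [11,13], then ship [13,14], then draft [15,15], then ship [16,16], then review [18,17]; all 11 tasks appear in both, in order. Since dp[18][17] = 11, nothing longer is possible.

11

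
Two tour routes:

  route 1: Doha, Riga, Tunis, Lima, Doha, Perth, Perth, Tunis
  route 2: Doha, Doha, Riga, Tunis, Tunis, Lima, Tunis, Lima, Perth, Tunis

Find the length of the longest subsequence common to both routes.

Pick Doha [1,2]; then Riga [2,3]; then Tunis [3,7]; then Lima [4,8]; then Perth [7,9]; then Tunis [8,10]; all 6 stops appear in both, in order, and the DP table's final entry dp[8][10] is also 6, so no common subsequence is longer.

6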